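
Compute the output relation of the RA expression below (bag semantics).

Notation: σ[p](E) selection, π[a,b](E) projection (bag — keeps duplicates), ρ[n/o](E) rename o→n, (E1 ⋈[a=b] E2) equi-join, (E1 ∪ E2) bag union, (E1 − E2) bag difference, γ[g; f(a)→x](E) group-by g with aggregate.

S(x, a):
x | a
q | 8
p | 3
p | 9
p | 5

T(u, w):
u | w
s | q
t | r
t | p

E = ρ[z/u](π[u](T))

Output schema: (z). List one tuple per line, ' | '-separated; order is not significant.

Per-node cardinality:
  T → 3
  π[u](T) → 3
  ρ[z/u](π[u](T)) → 3

== RESULT ==
z
s
t
t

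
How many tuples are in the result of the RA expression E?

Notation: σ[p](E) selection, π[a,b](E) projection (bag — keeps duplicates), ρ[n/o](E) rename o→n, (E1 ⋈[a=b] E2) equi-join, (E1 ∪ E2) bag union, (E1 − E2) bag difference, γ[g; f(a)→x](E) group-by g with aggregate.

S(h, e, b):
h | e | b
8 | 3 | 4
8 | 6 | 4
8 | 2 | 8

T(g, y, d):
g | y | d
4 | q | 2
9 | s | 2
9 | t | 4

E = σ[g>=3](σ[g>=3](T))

Row counts bottom-up:
  T → 3
  σ[g>=3](T) → 3
  σ[g>=3](σ[g>=3](T)) → 3

|E| = 3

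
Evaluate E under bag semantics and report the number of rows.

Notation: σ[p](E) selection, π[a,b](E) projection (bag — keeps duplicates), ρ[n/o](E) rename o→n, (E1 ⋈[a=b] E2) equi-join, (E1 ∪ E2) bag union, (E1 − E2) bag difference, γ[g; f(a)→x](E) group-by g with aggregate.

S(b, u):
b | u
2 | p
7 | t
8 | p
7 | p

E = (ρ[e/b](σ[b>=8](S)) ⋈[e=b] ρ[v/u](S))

Per-node cardinality:
  S → 4
  σ[b>=8](S) → 1
  ρ[e/b](σ[b>=8](S)) → 1
  S → 4
  ρ[v/u](S) → 4
  (ρ[e/b](σ[b>=8](S)) ⋈[e=b] ρ[v/u](S)) → 1

|E| = 1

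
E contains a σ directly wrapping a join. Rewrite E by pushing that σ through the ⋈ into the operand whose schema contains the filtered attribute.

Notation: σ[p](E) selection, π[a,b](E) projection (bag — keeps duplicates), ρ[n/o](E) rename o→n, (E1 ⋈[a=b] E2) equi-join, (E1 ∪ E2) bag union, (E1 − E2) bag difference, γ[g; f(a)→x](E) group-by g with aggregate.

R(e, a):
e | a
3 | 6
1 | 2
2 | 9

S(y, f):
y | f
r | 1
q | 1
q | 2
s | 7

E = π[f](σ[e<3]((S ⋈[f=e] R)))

σ filters on e, owned by the right side.
E' = π[f]((S ⋈[f=e] σ[e<3](R)))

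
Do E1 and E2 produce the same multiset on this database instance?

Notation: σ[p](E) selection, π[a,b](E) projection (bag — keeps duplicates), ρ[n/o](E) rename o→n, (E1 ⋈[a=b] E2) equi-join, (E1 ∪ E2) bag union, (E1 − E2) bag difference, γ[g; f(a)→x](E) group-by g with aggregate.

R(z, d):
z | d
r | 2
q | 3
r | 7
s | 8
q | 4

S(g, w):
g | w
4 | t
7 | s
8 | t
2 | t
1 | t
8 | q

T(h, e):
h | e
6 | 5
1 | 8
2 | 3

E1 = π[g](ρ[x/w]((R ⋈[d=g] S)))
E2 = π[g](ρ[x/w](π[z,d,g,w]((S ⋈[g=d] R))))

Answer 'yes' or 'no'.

E1 per-node cardinality:
  R → 5
  S → 6
  (R ⋈[d=g] S) → 5
  ρ[x/w]((R ⋈[d=g] S)) → 5
  π[g](ρ[x/w]((R ⋈[d=g] S))) → 5
E2 per-node cardinality:
  S → 6
  R → 5
  (S ⋈[g=d] R) → 5
  π[z,d,g,w]((S ⋈[g=d] R)) → 5
  ρ[x/w](π[z,d,g,w]((S ⋈[g=d] R))) → 5
  π[g](ρ[x/w](π[z,d,g,w]((S ⋈[g=d] R)))) → 5

E1 and E2 produce the same multiset:
g
2
4
7
8
8

yes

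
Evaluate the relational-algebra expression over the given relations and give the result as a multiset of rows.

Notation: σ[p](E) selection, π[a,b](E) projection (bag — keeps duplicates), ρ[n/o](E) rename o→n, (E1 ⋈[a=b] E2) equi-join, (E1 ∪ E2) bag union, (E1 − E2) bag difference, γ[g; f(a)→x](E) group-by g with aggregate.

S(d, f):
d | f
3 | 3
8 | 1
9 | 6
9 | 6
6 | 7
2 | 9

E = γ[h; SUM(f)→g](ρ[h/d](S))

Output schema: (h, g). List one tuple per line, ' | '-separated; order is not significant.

Subexpression sizes:
  S → 6
  ρ[h/d](S) → 6
  γ[h; SUM(f)→g](ρ[h/d](S)) → 5

== RESULT ==
h | g
2 | 9
3 | 3
6 | 7
8 | 1
9 | 12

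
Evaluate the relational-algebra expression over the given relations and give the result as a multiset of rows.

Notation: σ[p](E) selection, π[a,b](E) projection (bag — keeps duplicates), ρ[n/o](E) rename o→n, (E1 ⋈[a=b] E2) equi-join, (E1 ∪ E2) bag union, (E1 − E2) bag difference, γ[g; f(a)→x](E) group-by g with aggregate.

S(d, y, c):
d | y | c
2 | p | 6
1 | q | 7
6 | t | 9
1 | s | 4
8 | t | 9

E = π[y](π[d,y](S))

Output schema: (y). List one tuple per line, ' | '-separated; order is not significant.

Subexpression sizes:
  S → 5
  π[d,y](S) → 5
  π[y](π[d,y](S)) → 5

== RESULT ==
y
p
q
s
t
t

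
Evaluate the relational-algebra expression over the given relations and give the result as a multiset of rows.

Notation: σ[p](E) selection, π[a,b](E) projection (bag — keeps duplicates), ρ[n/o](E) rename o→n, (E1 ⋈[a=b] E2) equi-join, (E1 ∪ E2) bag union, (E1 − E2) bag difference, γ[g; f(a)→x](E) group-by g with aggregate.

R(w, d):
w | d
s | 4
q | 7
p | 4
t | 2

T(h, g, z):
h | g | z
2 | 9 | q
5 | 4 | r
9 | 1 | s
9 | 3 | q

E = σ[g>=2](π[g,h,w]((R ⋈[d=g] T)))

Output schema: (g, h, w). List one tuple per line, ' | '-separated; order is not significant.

Per-node cardinality:
  R → 4
  T → 4
  (R ⋈[d=g] T) → 2
  π[g,h,w]((R ⋈[d=g] T)) → 2
  σ[g>=2](π[g,h,w]((R ⋈[d=g] T))) → 2

== RESULT ==
g | h | w
4 | 5 | p
4 | 5 | s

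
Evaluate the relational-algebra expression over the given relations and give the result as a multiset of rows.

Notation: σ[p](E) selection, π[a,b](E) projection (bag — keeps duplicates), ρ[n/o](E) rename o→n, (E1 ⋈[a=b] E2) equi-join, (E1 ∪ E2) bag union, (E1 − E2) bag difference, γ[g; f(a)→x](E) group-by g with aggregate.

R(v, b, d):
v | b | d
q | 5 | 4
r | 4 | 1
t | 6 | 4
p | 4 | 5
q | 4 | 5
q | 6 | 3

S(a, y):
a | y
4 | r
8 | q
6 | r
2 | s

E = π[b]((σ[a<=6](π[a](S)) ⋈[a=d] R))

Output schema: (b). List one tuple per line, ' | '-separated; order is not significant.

Subexpression sizes:
  S → 4
  π[a](S) → 4
  σ[a<=6](π[a](S)) → 3
  R → 6
  (σ[a<=6](π[a](S)) ⋈[a=d] R) → 2
  π[b]((σ[a<=6](π[a](S)) ⋈[a=d] R)) → 2

== RESULT ==
b
5
6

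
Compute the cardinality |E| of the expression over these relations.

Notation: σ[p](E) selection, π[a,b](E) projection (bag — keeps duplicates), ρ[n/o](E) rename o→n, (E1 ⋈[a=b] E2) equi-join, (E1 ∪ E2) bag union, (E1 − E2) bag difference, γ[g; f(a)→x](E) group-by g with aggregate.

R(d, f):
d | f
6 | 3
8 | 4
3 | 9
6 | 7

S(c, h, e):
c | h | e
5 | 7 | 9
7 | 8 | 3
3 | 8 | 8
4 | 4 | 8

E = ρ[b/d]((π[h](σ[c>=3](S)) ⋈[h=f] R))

Per-node cardinality:
  S → 4
  σ[c>=3](S) → 4
  π[h](σ[c>=3](S)) → 4
  R → 4
  (π[h](σ[c>=3](S)) ⋈[h=f] R) → 2
  ρ[b/d]((π[h](σ[c>=3](S)) ⋈[h=f] R)) → 2

|E| = 2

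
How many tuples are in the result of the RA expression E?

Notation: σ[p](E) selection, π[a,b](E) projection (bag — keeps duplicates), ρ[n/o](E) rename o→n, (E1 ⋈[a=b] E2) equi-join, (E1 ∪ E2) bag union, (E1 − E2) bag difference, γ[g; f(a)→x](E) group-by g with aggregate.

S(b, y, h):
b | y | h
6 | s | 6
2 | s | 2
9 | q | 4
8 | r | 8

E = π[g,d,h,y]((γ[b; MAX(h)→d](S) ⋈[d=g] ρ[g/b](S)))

Per-node cardinality:
  S → 4
  γ[b; MAX(h)→d](S) → 4
  S → 4
  ρ[g/b](S) → 4
  (γ[b; MAX(h)→d](S) ⋈[d=g] ρ[g/b](S)) → 3
  π[g,d,h,y]((γ[b; MAX(h)→d](S) ⋈[d=g] ρ[g/b](S))) → 3

|E| = 3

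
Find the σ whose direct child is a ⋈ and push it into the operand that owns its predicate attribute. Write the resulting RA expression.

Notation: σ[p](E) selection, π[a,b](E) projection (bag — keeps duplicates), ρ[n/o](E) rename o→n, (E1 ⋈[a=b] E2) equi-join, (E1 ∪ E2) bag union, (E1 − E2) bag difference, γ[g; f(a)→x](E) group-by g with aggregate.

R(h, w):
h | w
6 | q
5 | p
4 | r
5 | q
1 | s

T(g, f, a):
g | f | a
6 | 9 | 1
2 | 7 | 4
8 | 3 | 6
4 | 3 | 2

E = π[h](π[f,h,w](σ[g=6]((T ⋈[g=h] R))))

σ filters on g, owned by the left side.
E' = π[h](π[f,h,w]((σ[g=6](T) ⋈[g=h] R)))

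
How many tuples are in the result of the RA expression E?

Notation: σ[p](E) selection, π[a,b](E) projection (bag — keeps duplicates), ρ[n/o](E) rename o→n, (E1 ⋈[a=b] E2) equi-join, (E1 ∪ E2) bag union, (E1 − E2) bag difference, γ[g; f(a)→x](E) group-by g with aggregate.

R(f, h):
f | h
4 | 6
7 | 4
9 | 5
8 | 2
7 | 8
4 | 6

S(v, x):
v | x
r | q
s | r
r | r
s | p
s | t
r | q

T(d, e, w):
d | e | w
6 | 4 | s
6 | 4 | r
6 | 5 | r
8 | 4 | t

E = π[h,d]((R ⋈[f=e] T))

Per-node cardinality:
  R → 6
  T → 4
  (R ⋈[f=e] T) → 6
  π[h,d]((R ⋈[f=e] T)) → 6

|E| = 6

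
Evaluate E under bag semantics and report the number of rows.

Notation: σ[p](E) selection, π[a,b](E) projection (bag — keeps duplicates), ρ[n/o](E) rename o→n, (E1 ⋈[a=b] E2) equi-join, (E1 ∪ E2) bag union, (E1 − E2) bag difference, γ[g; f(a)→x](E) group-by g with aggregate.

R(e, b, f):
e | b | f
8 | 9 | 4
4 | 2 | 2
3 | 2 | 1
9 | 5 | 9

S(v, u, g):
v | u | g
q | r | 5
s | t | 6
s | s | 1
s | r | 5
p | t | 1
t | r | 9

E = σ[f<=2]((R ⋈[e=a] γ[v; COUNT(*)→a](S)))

Subexpression sizes:
  R → 4
  S → 6
  γ[v; COUNT(*)→a](S) → 4
  (R ⋈[e=a] γ[v; COUNT(*)→a](S)) → 1
  σ[f<=2]((R ⋈[e=a] γ[v; COUNT(*)→a](S))) → 1

|E| = 1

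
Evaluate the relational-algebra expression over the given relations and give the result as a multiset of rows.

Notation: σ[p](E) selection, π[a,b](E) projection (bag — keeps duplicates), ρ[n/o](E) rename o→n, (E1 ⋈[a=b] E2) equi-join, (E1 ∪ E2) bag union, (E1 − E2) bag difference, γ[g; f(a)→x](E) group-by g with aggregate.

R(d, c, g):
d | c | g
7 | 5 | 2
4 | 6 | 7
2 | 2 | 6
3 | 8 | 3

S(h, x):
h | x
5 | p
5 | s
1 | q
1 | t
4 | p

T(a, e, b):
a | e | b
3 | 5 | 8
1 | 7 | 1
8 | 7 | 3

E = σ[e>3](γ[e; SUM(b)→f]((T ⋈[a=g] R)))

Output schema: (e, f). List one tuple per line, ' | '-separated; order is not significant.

Per-node cardinality:
  T → 3
  R → 4
  (T ⋈[a=g] R) → 1
  γ[e; SUM(b)→f]((T ⋈[a=g] R)) → 1
  σ[e>3](γ[e; SUM(b)→f]((T ⋈[a=g] R))) → 1

== RESULT ==
e | f
5 | 8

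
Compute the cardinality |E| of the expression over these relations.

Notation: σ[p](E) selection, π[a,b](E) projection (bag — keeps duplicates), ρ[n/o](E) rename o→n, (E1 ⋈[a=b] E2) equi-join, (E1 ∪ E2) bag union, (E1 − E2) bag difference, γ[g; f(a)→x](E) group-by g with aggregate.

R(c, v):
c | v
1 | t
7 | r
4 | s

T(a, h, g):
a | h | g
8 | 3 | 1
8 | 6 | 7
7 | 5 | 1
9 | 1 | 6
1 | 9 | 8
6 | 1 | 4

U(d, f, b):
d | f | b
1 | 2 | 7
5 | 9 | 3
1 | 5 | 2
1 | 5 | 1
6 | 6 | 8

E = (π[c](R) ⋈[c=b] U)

Row counts bottom-up:
  R → 3
  π[c](R) → 3
  U → 5
  (π[c](R) ⋈[c=b] U) → 2

|E| = 2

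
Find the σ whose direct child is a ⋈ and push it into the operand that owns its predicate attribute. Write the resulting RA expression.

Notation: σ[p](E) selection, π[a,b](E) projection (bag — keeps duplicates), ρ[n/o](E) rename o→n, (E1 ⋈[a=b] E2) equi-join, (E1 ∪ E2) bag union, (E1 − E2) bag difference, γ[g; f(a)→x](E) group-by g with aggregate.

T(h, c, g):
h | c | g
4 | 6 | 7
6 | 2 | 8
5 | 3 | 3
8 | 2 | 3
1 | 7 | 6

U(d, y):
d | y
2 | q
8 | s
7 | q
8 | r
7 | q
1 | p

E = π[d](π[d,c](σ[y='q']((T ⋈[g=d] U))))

σ filters on y, owned by the right side.
E' = π[d](π[d,c]((T ⋈[g=d] σ[y='q'](U))))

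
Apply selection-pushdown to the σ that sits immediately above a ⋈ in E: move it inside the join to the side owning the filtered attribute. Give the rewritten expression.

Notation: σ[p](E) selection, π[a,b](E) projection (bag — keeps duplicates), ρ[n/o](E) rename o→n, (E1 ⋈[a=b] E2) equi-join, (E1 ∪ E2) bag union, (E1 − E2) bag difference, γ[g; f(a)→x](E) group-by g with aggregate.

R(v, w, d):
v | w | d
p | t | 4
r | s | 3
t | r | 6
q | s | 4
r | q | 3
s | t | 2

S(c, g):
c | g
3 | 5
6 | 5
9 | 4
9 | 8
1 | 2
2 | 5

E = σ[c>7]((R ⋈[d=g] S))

σ filters on c, owned by the right side.
E' = (R ⋈[d=g] σ[c>7](S))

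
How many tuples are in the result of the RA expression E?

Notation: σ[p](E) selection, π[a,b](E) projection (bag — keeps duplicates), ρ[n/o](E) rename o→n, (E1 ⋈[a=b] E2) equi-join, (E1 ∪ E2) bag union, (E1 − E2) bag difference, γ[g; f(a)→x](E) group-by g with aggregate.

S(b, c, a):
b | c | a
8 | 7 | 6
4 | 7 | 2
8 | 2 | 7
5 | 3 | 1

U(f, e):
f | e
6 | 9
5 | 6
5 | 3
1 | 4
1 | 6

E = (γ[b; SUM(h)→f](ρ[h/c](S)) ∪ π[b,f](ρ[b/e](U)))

Subexpression sizes:
  S → 4
  ρ[h/c](S) → 4
  γ[b; SUM(h)→f](ρ[h/c](S)) → 3
  U → 5
  ρ[b/e](U) → 5
  π[b,f](ρ[b/e](U)) → 5
  (γ[b; SUM(h)→f](ρ[h/c](S)) ∪ π[b,f](ρ[b/e](U))) → 8

|E| = 8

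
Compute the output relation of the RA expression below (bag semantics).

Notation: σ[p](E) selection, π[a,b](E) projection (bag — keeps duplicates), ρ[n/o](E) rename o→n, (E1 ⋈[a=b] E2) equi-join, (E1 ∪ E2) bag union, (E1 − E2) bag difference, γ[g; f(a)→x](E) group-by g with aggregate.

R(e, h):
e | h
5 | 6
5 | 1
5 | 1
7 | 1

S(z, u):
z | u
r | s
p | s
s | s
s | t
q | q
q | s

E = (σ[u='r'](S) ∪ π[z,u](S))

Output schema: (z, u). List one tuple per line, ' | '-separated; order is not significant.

Per-node cardinality:
  S → 6
  σ[u='r'](S) → 0
  S → 6
  π[z,u](S) → 6
  (σ[u='r'](S) ∪ π[z,u](S)) → 6

== RESULT ==
z | u
p | s
q | q
q | s
r | s
s | s
s | t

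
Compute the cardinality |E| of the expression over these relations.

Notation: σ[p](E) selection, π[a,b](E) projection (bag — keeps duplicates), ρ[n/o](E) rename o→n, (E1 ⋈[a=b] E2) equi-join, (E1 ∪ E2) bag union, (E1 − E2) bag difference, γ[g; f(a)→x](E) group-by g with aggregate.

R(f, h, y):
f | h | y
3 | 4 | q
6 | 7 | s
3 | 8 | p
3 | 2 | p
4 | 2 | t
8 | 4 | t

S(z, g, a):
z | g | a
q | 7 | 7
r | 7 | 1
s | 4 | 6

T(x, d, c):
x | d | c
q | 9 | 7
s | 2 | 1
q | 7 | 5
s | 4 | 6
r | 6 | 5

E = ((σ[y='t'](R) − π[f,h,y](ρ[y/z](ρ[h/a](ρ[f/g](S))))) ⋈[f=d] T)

Subexpression sizes:
  R → 6
  σ[y='t'](R) → 2
  S → 3
  ρ[f/g](S) → 3
  ρ[h/a](ρ[f/g](S)) → 3
  ρ[y/z](ρ[h/a](ρ[f/g](S))) → 3
  π[f,h,y](ρ[y/z](ρ[h/a](ρ[f/g](S)))) → 3
  (σ[y='t'](R) − π[f,h,y](ρ[y/z](ρ[h/a](ρ[f/g](S))))) → 2
  T → 5
  ((σ[y='t'](R) − π[f,h,y](ρ[y/z](ρ[h/a](ρ[f/g](S))))) ⋈[f=d] T) → 1

|E| = 1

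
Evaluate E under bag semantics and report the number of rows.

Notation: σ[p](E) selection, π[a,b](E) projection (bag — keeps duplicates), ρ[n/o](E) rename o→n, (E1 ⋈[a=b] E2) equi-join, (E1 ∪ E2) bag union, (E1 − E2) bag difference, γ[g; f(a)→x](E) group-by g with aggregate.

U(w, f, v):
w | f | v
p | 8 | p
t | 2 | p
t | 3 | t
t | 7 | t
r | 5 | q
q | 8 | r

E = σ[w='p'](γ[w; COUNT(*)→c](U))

Row counts bottom-up:
  U → 6
  γ[w; COUNT(*)→c](U) → 4
  σ[w='p'](γ[w; COUNT(*)→c](U)) → 1

|E| = 1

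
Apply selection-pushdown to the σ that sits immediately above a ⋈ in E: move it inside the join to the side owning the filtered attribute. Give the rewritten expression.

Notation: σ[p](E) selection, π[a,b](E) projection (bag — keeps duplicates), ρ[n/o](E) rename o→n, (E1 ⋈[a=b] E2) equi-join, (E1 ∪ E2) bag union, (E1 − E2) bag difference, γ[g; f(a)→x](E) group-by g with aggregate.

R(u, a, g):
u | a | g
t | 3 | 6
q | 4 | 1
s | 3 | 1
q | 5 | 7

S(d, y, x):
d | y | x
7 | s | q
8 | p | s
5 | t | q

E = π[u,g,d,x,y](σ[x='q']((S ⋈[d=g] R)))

σ filters on x, owned by the left side.
E' = π[u,g,d,x,y]((σ[x='q'](S) ⋈[d=g] R))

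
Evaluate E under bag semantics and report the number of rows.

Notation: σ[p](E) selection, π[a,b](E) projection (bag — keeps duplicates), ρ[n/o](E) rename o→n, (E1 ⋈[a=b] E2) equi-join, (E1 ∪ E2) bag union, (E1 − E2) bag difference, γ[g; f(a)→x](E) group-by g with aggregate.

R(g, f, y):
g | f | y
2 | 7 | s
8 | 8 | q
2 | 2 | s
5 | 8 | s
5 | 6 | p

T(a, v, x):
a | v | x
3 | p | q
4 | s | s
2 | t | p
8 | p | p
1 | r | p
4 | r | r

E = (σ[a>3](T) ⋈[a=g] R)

Row counts bottom-up:
  T → 6
  σ[a>3](T) → 3
  R → 5
  (σ[a>3](T) ⋈[a=g] R) → 1

|E| = 1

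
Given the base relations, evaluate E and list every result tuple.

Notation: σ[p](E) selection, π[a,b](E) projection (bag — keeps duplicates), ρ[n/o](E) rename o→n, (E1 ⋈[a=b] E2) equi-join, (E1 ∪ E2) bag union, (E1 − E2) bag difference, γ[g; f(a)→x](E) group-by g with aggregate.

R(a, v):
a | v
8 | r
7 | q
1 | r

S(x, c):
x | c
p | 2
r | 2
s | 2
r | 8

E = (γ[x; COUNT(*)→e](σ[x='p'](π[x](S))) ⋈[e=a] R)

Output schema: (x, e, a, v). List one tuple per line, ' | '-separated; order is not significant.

Row counts bottom-up:
  S → 4
  π[x](S) → 4
  σ[x='p'](π[x](S)) → 1
  γ[x; COUNT(*)→e](σ[x='p'](π[x](S))) → 1
  R → 3
  (γ[x; COUNT(*)→e](σ[x='p'](π[x](S))) ⋈[e=a] R) → 1

== RESULT ==
x | e | a | v
p | 1 | 1 | r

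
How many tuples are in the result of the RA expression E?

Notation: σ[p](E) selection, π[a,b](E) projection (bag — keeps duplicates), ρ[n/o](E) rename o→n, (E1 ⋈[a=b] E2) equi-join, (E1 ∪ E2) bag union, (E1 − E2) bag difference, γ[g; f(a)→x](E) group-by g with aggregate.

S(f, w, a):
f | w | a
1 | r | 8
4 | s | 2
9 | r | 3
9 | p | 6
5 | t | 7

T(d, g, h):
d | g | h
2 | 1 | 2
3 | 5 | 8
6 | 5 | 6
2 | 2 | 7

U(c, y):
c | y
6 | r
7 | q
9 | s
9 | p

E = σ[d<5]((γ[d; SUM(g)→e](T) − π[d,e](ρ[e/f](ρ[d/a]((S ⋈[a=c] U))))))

Subexpression sizes:
  T → 4
  γ[d; SUM(g)→e](T) → 3
  S → 5
  U → 4
  (S ⋈[a=c] U) → 2
  ρ[d/a]((S ⋈[a=c] U)) → 2
  ρ[e/f](ρ[d/a]((S ⋈[a=c] U))) → 2
  π[d,e](ρ[e/f](ρ[d/a]((S ⋈[a=c] U)))) → 2
  (γ[d; SUM(g)→e](T) − π[d,e](ρ[e/f](ρ[d/a]((S ⋈[a=c] U))))) → 3
  σ[d<5]((γ[d; SUM(g)→e](T) − π[d,e](ρ[e/f](ρ[d/a]((S ⋈[a=c] U)))))) → 2

|E| = 2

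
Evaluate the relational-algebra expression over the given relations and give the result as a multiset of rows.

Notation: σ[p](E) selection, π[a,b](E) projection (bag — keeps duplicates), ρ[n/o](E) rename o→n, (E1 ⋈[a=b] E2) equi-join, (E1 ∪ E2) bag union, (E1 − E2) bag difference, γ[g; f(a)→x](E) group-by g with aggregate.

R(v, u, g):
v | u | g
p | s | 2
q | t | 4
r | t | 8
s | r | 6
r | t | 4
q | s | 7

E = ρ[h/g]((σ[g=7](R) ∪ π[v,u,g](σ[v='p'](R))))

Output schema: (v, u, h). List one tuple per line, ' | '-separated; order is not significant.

Per-node cardinality:
  R → 6
  σ[g=7](R) → 1
  R → 6
  σ[v='p'](R) → 1
  π[v,u,g](σ[v='p'](R)) → 1
  (σ[g=7](R) ∪ π[v,u,g](σ[v='p'](R))) → 2
  ρ[h/g]((σ[g=7](R) ∪ π[v,u,g](σ[v='p'](R)))) → 2

== RESULT ==
v | u | h
p | s | 2
q | s | 7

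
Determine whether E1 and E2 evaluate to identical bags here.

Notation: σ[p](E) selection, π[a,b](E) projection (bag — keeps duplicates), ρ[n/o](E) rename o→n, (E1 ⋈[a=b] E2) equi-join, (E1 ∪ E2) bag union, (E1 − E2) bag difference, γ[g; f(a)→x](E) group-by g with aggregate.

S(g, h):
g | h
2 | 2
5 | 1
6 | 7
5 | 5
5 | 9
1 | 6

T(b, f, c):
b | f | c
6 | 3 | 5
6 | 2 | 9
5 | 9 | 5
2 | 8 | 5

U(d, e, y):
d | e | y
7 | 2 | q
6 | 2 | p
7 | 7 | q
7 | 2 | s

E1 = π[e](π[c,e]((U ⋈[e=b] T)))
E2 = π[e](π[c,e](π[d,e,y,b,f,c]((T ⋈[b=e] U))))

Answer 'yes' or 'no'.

E1 subexpression sizes:
  U → 4
  T → 4
  (U ⋈[e=b] T) → 3
  π[c,e]((U ⋈[e=b] T)) → 3
  π[e](π[c,e]((U ⋈[e=b] T))) → 3
E2 subexpression sizes:
  T → 4
  U → 4
  (T ⋈[b=e] U) → 3
  π[d,e,y,b,f,c]((T ⋈[b=e] U)) → 3
  π[c,e](π[d,e,y,b,f,c]((T ⋈[b=e] U))) → 3
  π[e](π[c,e](π[d,e,y,b,f,c]((T ⋈[b=e] U)))) → 3

E1 and E2 produce the same multiset:
e
2
2
2

yes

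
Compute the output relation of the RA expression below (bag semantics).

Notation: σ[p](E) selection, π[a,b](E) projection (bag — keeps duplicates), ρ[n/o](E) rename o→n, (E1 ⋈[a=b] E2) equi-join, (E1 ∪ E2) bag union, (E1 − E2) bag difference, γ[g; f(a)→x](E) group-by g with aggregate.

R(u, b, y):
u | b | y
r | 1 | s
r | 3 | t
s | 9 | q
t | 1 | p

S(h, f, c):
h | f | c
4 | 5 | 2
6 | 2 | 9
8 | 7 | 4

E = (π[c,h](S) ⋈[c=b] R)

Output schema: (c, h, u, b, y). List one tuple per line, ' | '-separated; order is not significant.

Subexpression sizes:
  S → 3
  π[c,h](S) → 3
  R → 4
  (π[c,h](S) ⋈[c=b] R) → 1

== RESULT ==
c | h | u | b | y
9 | 6 | s | 9 | q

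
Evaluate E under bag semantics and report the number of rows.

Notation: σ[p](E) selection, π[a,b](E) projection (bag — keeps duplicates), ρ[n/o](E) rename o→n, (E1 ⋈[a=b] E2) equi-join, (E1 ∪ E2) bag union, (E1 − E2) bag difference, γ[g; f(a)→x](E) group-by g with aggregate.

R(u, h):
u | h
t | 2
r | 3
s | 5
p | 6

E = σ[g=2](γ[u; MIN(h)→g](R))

Per-node cardinality:
  R → 4
  γ[u; MIN(h)→g](R) → 4
  σ[g=2](γ[u; MIN(h)→g](R)) → 1

|E| = 1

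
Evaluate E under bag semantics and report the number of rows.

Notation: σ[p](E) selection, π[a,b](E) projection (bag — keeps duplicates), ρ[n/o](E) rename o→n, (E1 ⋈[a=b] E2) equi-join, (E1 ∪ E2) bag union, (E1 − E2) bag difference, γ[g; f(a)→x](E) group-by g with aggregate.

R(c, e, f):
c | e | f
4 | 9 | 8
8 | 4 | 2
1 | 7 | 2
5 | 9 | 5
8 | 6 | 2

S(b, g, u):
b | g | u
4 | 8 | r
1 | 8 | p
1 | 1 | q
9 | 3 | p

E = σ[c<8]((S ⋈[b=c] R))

Stepwise |·|:
  S → 4
  R → 5
  (S ⋈[b=c] R) → 3
  σ[c<8]((S ⋈[b=c] R)) → 3

|E| = 3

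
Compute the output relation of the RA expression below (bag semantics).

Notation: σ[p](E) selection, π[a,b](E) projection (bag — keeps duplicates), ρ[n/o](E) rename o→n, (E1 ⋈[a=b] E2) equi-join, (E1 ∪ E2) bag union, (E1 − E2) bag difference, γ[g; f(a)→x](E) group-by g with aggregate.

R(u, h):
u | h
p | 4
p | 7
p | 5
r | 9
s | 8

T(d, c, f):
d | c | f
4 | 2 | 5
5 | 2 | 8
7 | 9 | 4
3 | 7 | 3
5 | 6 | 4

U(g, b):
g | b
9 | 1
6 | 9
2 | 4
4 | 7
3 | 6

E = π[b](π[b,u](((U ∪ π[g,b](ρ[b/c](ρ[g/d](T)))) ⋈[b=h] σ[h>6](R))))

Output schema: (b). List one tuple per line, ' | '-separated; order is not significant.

Row counts bottom-up:
  U → 5
  T → 5
  ρ[g/d](T) → 5
  ρ[b/c](ρ[g/d](T)) → 5
  π[g,b](ρ[b/c](ρ[g/d](T))) → 5
  (U ∪ π[g,b](ρ[b/c](ρ[g/d](T)))) → 10
  R → 5
  σ[h>6](R) → 3
  ((U ∪ π[g,b](ρ[b/c](ρ[g/d](T)))) ⋈[b=h] σ[h>6](R)) → 4
  π[b,u](((U ∪ π[g,b](ρ[b/c](ρ[g/d](T)))) ⋈[b=h] σ[h>6](R))) → 4
  π[b](π[b,u](((U ∪ π[g,b](ρ[b/c](ρ[g/d](T)))) ⋈[b=h] σ[h>6](R)))) → 4

== RESULT ==
b
7
7
9
9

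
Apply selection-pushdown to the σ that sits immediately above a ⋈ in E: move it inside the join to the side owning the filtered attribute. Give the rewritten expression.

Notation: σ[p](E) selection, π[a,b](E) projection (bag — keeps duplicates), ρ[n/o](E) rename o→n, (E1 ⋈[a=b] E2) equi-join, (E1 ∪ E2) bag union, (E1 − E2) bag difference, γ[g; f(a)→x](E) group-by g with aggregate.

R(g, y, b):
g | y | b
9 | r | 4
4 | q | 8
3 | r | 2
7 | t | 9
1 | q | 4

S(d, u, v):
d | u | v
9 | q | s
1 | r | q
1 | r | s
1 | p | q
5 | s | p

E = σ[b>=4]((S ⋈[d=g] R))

σ filters on b, owned by the right side.
E' = (S ⋈[d=g] σ[b>=4](R))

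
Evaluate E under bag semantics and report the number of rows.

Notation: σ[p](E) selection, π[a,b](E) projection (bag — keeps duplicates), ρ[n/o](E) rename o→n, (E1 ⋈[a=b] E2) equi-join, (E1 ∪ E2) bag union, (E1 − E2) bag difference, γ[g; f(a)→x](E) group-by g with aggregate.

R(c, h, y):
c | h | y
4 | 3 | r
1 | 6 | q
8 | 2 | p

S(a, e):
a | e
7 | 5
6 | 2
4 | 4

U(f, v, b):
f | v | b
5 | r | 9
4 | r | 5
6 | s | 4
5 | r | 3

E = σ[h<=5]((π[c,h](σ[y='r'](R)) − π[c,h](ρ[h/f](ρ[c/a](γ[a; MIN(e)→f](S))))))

Stepwise |·|:
  R → 3
  σ[y='r'](R) → 1
  π[c,h](σ[y='r'](R)) → 1
  S → 3
  γ[a; MIN(e)→f](S) → 3
  ρ[c/a](γ[a; MIN(e)→f](S)) → 3
  ρ[h/f](ρ[c/a](γ[a; MIN(e)→f](S))) → 3
  π[c,h](ρ[h/f](ρ[c/a](γ[a; MIN(e)→f](S)))) → 3
  (π[c,h](σ[y='r'](R)) − π[c,h](ρ[h/f](ρ[c/a](γ[a; MIN(e)→f](S))))) → 1
  σ[h<=5]((π[c,h](σ[y='r'](R)) − π[c,h](ρ[h/f](ρ[c/a](γ[a; MIN(e)→f](S)))))) → 1

|E| = 1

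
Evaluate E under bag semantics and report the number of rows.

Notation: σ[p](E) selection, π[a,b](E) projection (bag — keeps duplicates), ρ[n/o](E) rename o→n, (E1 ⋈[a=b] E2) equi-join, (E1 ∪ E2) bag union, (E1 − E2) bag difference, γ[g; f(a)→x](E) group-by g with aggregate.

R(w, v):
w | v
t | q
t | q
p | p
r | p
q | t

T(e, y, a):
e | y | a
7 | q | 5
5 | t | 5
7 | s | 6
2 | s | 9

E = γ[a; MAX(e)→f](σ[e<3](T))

Subexpression sizes:
  T → 4
  σ[e<3](T) → 1
  γ[a; MAX(e)→f](σ[e<3](T)) → 1

|E| = 1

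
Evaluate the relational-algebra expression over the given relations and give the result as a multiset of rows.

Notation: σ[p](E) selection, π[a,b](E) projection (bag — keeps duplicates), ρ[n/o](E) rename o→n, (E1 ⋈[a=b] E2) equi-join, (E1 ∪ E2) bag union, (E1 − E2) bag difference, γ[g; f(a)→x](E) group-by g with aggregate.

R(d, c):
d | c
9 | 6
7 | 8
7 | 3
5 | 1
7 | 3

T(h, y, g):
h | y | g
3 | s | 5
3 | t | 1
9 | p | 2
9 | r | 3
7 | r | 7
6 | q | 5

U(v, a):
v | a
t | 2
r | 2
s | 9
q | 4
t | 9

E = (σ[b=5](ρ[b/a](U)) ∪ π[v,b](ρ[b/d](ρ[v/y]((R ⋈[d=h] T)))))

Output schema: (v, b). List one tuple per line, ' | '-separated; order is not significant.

Row counts bottom-up:
  U → 5
  ρ[b/a](U) → 5
  σ[b=5](ρ[b/a](U)) → 0
  R → 5
  T → 6
  (R ⋈[d=h] T) → 5
  ρ[v/y]((R ⋈[d=h] T)) → 5
  ρ[b/d](ρ[v/y]((R ⋈[d=h] T))) → 5
  π[v,b](ρ[b/d](ρ[v/y]((R ⋈[d=h] T)))) → 5
  (σ[b=5](ρ[b/a](U)) ∪ π[v,b](ρ[b/d](ρ[v/y]((R ⋈[d=h] T))))) → 5

== RESULT ==
v | b
p | 9
r | 7
r | 7
r | 7
r | 9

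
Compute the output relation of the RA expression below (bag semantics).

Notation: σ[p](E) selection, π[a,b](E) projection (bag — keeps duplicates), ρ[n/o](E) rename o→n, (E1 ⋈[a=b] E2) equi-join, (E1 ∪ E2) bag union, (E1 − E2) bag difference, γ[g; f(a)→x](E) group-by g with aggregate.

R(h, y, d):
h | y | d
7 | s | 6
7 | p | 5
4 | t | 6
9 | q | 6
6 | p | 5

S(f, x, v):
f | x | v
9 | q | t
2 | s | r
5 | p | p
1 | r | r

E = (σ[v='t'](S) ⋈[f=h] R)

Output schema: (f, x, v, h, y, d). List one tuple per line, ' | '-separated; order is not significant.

Row counts bottom-up:
  S → 4
  σ[v='t'](S) → 1
  R → 5
  (σ[v='t'](S) ⋈[f=h] R) → 1

== RESULT ==
f | x | v | h | y | d
9 | q | t | 9 | q | 6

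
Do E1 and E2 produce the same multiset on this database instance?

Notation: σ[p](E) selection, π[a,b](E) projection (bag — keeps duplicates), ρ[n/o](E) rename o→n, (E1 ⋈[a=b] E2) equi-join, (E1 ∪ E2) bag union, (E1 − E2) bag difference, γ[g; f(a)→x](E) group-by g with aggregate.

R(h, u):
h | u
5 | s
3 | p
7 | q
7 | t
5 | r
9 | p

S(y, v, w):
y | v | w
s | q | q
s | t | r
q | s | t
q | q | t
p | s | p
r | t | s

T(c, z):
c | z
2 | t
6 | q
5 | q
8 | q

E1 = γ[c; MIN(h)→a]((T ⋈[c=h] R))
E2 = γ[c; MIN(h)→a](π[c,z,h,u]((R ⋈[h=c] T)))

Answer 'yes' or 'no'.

E1 stepwise |·|:
  T → 4
  R → 6
  (T ⋈[c=h] R) → 2
  γ[c; MIN(h)→a]((T ⋈[c=h] R)) → 1
E2 stepwise |·|:
  R → 6
  T → 4
  (R ⋈[h=c] T) → 2
  π[c,z,h,u]((R ⋈[h=c] T)) → 2
  γ[c; MIN(h)→a](π[c,z,h,u]((R ⋈[h=c] T))) → 1

E1 and E2 produce the same multiset:
c | a
5 | 5

yes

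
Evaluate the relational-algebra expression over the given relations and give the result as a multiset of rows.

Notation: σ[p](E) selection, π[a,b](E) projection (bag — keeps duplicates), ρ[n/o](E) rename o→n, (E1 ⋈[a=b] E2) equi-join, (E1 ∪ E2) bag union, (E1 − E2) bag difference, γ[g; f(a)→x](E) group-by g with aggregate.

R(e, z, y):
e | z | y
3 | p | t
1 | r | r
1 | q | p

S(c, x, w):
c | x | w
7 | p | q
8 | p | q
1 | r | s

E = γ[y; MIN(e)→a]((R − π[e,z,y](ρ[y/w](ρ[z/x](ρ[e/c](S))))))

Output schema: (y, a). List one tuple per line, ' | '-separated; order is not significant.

Per-node cardinality:
  R → 3
  S → 3
  ρ[e/c](S) → 3
  ρ[z/x](ρ[e/c](S)) → 3
  ρ[y/w](ρ[z/x](ρ[e/c](S))) → 3
  π[e,z,y](ρ[y/w](ρ[z/x](ρ[e/c](S)))) → 3
  (R − π[e,z,y](ρ[y/w](ρ[z/x](ρ[e/c](S))))) → 3
  γ[y; MIN(e)→a]((R − π[e,z,y](ρ[y/w](ρ[z/x](ρ[e/c](S)))))) → 3

== RESULT ==
y | a
p | 1
r | 1
t | 3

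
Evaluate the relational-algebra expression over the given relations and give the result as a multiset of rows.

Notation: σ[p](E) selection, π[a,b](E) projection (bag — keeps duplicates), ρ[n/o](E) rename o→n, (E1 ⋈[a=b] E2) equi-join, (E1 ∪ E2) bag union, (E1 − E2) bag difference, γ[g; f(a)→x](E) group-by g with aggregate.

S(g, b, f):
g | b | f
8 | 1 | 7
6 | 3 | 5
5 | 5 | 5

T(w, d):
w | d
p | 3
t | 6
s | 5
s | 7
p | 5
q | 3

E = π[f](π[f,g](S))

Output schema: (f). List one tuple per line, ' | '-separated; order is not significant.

Per-node cardinality:
  S → 3
  π[f,g](S) → 3
  π[f](π[f,g](S)) → 3

== RESULT ==
f
5
5
7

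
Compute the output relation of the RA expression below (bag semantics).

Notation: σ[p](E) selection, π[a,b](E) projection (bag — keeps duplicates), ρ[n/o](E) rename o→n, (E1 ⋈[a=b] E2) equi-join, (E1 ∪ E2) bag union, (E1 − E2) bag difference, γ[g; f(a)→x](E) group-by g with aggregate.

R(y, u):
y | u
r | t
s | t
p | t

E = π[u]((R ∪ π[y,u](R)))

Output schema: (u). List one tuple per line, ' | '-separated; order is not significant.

Stepwise |·|:
  R → 3
  R → 3
  π[y,u](R) → 3
  (R ∪ π[y,u](R)) → 6
  π[u]((R ∪ π[y,u](R))) → 6

== RESULT ==
u
t
t
t
t
t
t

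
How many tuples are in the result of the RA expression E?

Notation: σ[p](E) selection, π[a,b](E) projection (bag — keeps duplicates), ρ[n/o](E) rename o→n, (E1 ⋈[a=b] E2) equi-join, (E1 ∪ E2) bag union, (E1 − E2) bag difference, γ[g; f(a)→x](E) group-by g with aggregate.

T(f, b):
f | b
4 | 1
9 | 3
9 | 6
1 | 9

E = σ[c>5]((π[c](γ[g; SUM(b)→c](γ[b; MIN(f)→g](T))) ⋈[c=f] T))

Stepwise |·|:
  T → 4
  γ[b; MIN(f)→g](T) → 4
  γ[g; SUM(b)→c](γ[b; MIN(f)→g](T)) → 3
  π[c](γ[g; SUM(b)→c](γ[b; MIN(f)→g](T))) → 3
  T → 4
  (π[c](γ[g; SUM(b)→c](γ[b; MIN(f)→g](T))) ⋈[c=f] T) → 5
  σ[c>5]((π[c](γ[g; SUM(b)→c](γ[b; MIN(f)→g](T))) ⋈[c=f] T)) → 4

|E| = 4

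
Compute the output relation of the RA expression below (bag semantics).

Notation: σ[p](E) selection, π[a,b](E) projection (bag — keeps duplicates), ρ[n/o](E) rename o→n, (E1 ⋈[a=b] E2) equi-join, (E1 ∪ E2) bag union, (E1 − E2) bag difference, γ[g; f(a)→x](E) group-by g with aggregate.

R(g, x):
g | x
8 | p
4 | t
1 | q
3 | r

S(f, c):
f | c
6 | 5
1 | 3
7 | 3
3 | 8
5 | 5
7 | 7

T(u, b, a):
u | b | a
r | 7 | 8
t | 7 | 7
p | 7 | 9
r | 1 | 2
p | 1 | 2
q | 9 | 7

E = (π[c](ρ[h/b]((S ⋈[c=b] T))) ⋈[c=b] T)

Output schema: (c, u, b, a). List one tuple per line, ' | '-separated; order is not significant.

Subexpression sizes:
  S → 6
  T → 6
  (S ⋈[c=b] T) → 3
  ρ[h/b]((S ⋈[c=b] T)) → 3
  π[c](ρ[h/b]((S ⋈[c=b] T))) → 3
  T → 6
  (π[c](ρ[h/b]((S ⋈[c=b] T))) ⋈[c=b] T) → 9

== RESULT ==
c | u | b | a
7 | p | 7 | 9
7 | p | 7 | 9
7 | p | 7 | 9
7 | r | 7 | 8
7 | r | 7 | 8
7 | r | 7 | 8
7 | t | 7 | 7
7 | t | 7 | 7
7 | t | 7 | 7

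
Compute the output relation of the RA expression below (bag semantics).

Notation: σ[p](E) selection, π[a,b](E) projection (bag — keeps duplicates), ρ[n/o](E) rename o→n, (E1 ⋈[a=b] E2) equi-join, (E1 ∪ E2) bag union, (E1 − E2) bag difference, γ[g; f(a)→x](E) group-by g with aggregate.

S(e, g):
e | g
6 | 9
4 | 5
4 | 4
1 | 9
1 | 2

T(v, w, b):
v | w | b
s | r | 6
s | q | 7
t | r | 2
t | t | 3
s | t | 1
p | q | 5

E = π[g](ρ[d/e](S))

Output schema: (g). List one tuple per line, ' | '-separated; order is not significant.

Subexpression sizes:
  S → 5
  ρ[d/e](S) → 5
  π[g](ρ[d/e](S)) → 5

== RESULT ==
g
2
4
5
9
9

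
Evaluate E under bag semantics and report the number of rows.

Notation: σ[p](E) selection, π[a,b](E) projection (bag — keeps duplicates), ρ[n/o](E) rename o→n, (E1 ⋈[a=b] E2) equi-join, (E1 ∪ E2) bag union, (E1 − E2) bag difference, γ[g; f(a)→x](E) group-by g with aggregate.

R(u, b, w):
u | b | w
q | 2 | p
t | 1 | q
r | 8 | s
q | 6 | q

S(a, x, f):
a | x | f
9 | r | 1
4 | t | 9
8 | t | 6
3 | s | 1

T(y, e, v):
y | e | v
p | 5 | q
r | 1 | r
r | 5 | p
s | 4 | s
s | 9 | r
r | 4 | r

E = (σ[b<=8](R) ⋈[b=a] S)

Stepwise |·|:
  R → 4
  σ[b<=8](R) → 4
  S → 4
  (σ[b<=8](R) ⋈[b=a] S) → 1

|E| = 1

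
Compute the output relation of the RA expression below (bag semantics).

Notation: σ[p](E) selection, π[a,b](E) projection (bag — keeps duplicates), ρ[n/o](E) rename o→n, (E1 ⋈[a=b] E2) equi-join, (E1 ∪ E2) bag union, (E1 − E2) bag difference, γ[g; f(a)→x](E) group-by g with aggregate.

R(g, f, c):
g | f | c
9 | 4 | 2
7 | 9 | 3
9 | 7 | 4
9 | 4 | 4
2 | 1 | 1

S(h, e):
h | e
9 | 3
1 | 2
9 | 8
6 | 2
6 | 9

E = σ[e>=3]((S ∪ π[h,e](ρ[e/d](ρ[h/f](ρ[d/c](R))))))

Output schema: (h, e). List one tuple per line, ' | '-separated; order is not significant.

Row counts bottom-up:
  S → 5
  R → 5
  ρ[d/c](R) → 5
  ρ[h/f](ρ[d/c](R)) → 5
  ρ[e/d](ρ[h/f](ρ[d/c](R))) → 5
  π[h,e](ρ[e/d](ρ[h/f](ρ[d/c](R)))) → 5
  (S ∪ π[h,e](ρ[e/d](ρ[h/f](ρ[d/c](R))))) → 10
  σ[e>=3]((S ∪ π[h,e](ρ[e/d](ρ[h/f](ρ[d/c](R)))))) → 6

== RESULT ==
h | e
4 | 4
6 | 9
7 | 4
9 | 3
9 | 3
9 | 8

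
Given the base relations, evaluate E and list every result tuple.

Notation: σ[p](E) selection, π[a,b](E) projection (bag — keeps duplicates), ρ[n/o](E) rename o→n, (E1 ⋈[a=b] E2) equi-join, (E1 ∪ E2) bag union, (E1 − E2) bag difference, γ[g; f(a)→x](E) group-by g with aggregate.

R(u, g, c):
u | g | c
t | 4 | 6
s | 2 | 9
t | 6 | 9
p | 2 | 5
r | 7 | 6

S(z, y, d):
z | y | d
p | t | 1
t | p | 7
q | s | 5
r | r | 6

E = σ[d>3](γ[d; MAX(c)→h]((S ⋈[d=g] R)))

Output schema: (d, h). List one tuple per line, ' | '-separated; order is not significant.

Row counts bottom-up:
  S → 4
  R → 5
  (S ⋈[d=g] R) → 2
  γ[d; MAX(c)→h]((S ⋈[d=g] R)) → 2
  σ[d>3](γ[d; MAX(c)→h]((S ⋈[d=g] R))) → 2

== RESULT ==
d | h
6 | 9
7 | 6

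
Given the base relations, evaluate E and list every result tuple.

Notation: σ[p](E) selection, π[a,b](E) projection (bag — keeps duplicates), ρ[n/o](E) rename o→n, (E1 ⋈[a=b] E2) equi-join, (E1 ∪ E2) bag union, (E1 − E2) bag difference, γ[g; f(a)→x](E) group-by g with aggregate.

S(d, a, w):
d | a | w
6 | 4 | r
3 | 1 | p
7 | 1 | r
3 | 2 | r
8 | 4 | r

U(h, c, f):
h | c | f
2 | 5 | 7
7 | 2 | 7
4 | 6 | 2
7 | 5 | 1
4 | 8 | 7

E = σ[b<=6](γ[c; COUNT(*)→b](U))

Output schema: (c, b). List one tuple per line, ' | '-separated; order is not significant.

Row counts bottom-up:
  U → 5
  γ[c; COUNT(*)→b](U) → 4
  σ[b<=6](γ[c; COUNT(*)→b](U)) → 4

== RESULT ==
c | b
2 | 1
5 | 2
6 | 1
8 | 1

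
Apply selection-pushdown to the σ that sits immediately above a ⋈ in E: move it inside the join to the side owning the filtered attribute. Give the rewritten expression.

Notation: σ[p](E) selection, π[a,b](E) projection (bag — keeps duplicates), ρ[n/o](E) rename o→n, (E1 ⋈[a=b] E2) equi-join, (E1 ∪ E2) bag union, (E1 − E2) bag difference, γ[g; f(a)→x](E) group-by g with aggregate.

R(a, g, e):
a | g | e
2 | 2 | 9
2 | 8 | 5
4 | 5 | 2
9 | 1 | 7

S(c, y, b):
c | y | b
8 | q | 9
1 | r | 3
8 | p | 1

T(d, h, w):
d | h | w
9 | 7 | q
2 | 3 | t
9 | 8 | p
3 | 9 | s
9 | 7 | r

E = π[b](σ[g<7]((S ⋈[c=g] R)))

σ filters on g, owned by the right side.
E' = π[b]((S ⋈[c=g] σ[g<7](R)))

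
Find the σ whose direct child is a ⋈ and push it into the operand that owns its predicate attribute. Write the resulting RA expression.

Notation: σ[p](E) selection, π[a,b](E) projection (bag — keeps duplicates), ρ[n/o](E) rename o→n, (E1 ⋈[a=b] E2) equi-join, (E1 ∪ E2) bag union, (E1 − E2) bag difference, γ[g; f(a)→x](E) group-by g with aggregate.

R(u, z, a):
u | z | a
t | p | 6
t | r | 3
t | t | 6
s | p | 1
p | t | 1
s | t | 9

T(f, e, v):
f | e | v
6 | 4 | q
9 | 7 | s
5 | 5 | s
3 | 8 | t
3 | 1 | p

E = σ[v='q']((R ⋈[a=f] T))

σ filters on v, owned by the right side.
E' = (R ⋈[a=f] σ[v='q'](T))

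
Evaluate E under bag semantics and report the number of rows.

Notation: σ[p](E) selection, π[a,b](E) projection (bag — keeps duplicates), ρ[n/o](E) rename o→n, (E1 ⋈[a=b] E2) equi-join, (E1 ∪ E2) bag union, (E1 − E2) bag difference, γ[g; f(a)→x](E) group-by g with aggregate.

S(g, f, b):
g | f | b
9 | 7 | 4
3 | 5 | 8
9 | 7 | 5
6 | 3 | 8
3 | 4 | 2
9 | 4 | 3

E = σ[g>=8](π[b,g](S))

Per-node cardinality:
  S → 6
  π[b,g](S) → 6
  σ[g>=8](π[b,g](S)) → 3

|E| = 3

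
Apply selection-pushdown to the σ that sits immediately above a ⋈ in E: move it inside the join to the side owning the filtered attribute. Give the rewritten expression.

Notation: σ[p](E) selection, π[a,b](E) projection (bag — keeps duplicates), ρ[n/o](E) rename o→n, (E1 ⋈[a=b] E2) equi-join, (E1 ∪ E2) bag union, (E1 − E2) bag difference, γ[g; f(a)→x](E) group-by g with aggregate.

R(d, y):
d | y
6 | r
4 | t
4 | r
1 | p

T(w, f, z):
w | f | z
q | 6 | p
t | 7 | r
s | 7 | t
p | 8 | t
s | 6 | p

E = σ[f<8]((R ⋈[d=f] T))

σ filters on f, owned by the right side.
E' = (R ⋈[d=f] σ[f<8](T))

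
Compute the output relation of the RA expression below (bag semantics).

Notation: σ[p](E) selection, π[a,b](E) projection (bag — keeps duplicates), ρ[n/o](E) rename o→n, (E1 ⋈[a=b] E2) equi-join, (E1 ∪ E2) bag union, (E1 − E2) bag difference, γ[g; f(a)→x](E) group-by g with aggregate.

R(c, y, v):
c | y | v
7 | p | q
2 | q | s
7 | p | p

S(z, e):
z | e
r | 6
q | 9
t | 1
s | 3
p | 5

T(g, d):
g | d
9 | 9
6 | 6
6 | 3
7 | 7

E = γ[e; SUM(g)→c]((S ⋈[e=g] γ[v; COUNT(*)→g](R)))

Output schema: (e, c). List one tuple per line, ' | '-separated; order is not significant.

Stepwise |·|:
  S → 5
  R → 3
  γ[v; COUNT(*)→g](R) → 3
  (S ⋈[e=g] γ[v; COUNT(*)→g](R)) → 3
  γ[e; SUM(g)→c]((S ⋈[e=g] γ[v; COUNT(*)→g](R))) → 1

== RESULT ==
e | c
1 | 3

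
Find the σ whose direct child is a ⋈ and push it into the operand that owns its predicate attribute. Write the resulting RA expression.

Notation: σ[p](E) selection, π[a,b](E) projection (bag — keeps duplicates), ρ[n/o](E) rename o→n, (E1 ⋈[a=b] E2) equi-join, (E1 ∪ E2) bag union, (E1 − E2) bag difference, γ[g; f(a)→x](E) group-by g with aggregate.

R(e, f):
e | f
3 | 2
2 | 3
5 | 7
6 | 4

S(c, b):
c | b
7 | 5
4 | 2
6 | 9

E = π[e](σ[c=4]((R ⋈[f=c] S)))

σ filters on c, owned by the right side.
E' = π[e]((R ⋈[f=c] σ[c=4](S)))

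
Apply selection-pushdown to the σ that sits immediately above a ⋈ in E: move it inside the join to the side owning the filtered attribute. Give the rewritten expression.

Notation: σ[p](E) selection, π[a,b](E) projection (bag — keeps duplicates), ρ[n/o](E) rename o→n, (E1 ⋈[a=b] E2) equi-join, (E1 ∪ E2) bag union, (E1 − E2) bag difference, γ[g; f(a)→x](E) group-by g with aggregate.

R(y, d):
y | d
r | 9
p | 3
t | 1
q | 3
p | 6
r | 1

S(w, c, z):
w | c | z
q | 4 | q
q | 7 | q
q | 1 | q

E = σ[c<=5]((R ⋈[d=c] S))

σ filters on c, owned by the right side.
E' = (R ⋈[d=c] σ[c<=5](S))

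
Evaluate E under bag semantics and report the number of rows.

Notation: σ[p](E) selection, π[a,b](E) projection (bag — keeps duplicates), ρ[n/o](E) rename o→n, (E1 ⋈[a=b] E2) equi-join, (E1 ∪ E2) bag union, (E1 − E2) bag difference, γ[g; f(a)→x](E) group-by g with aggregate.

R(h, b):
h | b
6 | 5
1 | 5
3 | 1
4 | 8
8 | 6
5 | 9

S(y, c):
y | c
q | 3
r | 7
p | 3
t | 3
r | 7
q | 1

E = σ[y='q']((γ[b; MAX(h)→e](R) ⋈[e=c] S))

Stepwise |·|:
  R → 6
  γ[b; MAX(h)→e](R) → 5
  S → 6
  (γ[b; MAX(h)→e](R) ⋈[e=c] S) → 3
  σ[y='q']((γ[b; MAX(h)→e](R) ⋈[e=c] S)) → 1

|E| = 1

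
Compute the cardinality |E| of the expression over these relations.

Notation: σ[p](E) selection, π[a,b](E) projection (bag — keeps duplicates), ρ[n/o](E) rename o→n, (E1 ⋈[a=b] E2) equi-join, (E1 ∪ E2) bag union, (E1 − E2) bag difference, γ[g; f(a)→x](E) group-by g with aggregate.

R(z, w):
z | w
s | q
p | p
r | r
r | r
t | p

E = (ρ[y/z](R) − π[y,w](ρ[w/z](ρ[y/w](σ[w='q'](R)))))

Stepwise |·|:
  R → 5
  ρ[y/z](R) → 5
  R → 5
  σ[w='q'](R) → 1
  ρ[y/w](σ[w='q'](R)) → 1
  ρ[w/z](ρ[y/w](σ[w='q'](R))) → 1
  π[y,w](ρ[w/z](ρ[y/w](σ[w='q'](R)))) → 1
  (ρ[y/z](R) − π[y,w](ρ[w/z](ρ[y/w](σ[w='q'](R))))) → 5

|E| = 5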